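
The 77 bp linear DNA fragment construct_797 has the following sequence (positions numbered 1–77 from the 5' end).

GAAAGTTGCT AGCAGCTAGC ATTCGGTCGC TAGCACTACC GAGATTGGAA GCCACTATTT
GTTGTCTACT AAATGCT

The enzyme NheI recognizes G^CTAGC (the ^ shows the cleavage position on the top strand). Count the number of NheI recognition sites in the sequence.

3

GCTAGC occurs starting at positions 8, 15, 29.
NheI cuts at 3 sites.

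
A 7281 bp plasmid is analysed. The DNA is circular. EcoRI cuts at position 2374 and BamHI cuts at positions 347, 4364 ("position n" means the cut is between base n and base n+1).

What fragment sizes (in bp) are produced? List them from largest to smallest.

3264, 2027, 1990 bp

Combined cut positions (sorted): 347, 2374, 4364.
Circular molecule, 3 cuts → 3 fragments:
  2374 − 347 = 2027 bp
  4364 − 2374 = 1990 bp
  wrap: 7281 − 4364 + 347 = 3264 bp
Sorted largest to smallest: 3264, 2027, 1990 bp.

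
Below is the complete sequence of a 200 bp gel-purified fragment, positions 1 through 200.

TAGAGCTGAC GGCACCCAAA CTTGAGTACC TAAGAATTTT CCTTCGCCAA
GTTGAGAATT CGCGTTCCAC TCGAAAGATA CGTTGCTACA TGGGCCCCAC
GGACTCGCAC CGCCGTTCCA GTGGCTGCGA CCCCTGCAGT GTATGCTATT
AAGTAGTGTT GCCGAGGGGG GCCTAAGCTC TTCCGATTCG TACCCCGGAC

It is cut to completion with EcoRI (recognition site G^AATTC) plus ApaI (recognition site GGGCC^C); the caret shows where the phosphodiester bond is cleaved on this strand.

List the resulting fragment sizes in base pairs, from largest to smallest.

104, 56, 40 bp

The EcoRI site (GAATTC) starts at position 56.
EcoRI cuts after the first base of each site, so after position 56.
The ApaI site (GGGCCC) starts at position 92.
ApaI cuts after base 5 of each site (before the last base), so after position 96.
Combined cut positions: 56, 96.
Linear molecule, 2 cuts → 3 fragments:
  1–56 → 56 bp
  57–96 → 40 bp
  97–200 → 104 bp
Sorted largest to smallest: 104, 56, 40 bp.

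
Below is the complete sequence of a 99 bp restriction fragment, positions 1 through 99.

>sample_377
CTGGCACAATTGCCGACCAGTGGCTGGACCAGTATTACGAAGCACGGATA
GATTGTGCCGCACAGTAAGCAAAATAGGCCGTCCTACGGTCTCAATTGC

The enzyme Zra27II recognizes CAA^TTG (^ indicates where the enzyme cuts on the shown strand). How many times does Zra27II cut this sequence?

CAATTG occurs starting at positions 7, 93.
Zra27II cuts at 2 sites.

2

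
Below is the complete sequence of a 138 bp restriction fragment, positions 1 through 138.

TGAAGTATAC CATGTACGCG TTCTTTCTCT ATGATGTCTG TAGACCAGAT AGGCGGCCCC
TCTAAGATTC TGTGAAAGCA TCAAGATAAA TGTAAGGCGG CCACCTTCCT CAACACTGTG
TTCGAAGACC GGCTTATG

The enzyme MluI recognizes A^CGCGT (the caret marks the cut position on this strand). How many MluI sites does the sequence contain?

ACGCGT occurs starting at position 16.
MluI cuts at 1 site.

1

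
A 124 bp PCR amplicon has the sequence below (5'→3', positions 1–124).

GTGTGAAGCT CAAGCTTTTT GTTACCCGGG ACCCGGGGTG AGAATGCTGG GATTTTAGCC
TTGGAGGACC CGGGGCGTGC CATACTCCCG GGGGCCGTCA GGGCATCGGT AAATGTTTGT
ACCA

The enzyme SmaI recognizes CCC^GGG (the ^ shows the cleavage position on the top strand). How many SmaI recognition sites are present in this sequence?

CCCGGG occurs starting at positions 25, 32, 69, 87.
SmaI cuts at 4 sites.

4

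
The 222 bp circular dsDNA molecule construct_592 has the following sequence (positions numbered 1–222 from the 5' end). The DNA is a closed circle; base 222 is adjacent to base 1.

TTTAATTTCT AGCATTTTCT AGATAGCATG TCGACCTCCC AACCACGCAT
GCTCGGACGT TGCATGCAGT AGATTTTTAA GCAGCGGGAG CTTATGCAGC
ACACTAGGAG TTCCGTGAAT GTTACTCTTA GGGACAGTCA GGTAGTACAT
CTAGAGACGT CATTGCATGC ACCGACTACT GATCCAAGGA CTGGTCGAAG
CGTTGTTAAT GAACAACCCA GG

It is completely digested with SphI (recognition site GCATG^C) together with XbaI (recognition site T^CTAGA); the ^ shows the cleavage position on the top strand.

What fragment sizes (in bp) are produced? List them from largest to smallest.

84, 71, 33, 19, 15 bp

SphI sites (GCATGC) start at positions 47, 62, 165.
SphI cuts after base 5 of each site (before the last base), so after positions 51, 66, 169.
XbaI sites (TCTAGA) start at positions 18, 150.
XbaI cuts after the first base of each site, so after positions 18, 150.
Combined cut positions: 18, 51, 66, 150, 169.
Circular molecule, 5 cuts → 5 fragments:
  19–51 → 33 bp
  52–66 → 15 bp
  67–150 → 84 bp
  151–169 → 19 bp
  170–222 then 1–18 → 53 + 18 = 71 bp
Sorted largest to smallest: 84, 71, 33, 19, 15 bp.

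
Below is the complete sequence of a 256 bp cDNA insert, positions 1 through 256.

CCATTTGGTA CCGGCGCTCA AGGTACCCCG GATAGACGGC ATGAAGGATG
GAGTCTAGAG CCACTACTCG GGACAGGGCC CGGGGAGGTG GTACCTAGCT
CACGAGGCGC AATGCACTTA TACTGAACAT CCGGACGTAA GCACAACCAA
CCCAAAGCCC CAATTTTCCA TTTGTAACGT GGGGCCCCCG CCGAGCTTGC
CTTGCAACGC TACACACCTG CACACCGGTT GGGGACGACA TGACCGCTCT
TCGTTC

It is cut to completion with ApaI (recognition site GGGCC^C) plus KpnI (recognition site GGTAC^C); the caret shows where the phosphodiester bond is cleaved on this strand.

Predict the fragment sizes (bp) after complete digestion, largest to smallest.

92, 70, 54, 15, 14, 11 bp

ApaI sites (GGGCCC) start at positions 76, 182.
ApaI cuts after base 5 of each site (before the last base), so after positions 80, 186.
KpnI sites (GGTACC) start at positions 7, 22, 90.
KpnI cuts after base 5 of each site (before the last base), so after positions 11, 26, 94.
Combined cut positions: 11, 26, 80, 94, 186.
Linear molecule, 5 cuts → 6 fragments:
  1–11 → 11 bp
  12–26 → 15 bp
  27–80 → 54 bp
  81–94 → 14 bp
  95–186 → 92 bp
  187–256 → 70 bp
Sorted largest to smallest: 92, 70, 54, 15, 14, 11 bp.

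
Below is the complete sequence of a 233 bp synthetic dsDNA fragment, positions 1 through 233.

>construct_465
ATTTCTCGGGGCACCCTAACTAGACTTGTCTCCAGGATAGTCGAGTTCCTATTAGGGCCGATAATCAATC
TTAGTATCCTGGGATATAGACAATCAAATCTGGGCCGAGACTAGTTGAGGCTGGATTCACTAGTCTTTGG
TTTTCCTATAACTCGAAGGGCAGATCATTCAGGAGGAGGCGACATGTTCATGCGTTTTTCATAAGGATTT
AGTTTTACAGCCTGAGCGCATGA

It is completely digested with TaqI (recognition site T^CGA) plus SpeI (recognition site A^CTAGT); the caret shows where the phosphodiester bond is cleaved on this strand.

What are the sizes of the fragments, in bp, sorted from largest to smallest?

TaqI sites (TCGA) start at positions 41, 153.
TaqI cuts after the first base of each site, so after positions 41, 153.
SpeI sites (ACTAGT) start at positions 110, 129.
SpeI cuts after the first base of each site, so after positions 110, 129.
Combined cut positions: 41, 110, 129, 153.
Linear molecule, 4 cuts → 5 fragments:
  1–41 → 41 bp
  42–110 → 69 bp
  111–129 → 19 bp
  130–153 → 24 bp
  154–233 → 80 bp
Sorted largest to smallest: 80, 69, 41, 24, 19 bp.

80, 69, 41, 24, 19 bp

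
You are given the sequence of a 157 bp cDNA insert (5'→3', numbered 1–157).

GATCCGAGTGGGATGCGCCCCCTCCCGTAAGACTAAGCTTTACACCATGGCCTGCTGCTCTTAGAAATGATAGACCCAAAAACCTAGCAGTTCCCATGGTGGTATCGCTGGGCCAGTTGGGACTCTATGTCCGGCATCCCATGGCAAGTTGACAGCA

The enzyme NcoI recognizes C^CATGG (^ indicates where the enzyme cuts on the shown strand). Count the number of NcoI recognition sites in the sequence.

3

CCATGG occurs starting at positions 45, 94, 139.
NcoI cuts at 3 sites.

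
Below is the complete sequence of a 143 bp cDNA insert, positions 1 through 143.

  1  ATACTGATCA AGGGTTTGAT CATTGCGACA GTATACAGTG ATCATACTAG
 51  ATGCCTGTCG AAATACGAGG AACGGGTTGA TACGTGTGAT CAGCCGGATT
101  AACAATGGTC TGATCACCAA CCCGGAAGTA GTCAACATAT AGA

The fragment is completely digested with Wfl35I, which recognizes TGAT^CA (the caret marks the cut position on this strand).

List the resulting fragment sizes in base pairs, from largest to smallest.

48, 29, 24, 22, 12, 8 bp

Wfl35I sites (TGATCA) start at positions 5, 17, 39, 87, 111.
Wfl35I cuts after base 4 of each site, so after positions 8, 20, 42, 90, 114.
Linear molecule, 5 cuts → 6 fragments:
  1–8 → 8 bp
  9–20 → 12 bp
  21–42 → 22 bp
  43–90 → 48 bp
  91–114 → 24 bp
  115–143 → 29 bp
Sorted largest to smallest: 48, 29, 24, 22, 12, 8 bp.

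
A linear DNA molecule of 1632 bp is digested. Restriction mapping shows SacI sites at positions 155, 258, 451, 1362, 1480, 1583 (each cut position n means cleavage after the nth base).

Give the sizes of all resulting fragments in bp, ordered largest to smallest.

Linear molecule, 6 cuts → 7 fragments:
  155 − 0 = 155 bp
  258 − 155 = 103 bp
  451 − 258 = 193 bp
  1362 − 451 = 911 bp
  1480 − 1362 = 118 bp
  1583 − 1480 = 103 bp
  1632 − 1583 = 49 bp
Sorted largest to smallest: 911, 193, 155, 118, 103, 103, 49 bp.

911, 193, 155, 118, 103, 103, 49 bp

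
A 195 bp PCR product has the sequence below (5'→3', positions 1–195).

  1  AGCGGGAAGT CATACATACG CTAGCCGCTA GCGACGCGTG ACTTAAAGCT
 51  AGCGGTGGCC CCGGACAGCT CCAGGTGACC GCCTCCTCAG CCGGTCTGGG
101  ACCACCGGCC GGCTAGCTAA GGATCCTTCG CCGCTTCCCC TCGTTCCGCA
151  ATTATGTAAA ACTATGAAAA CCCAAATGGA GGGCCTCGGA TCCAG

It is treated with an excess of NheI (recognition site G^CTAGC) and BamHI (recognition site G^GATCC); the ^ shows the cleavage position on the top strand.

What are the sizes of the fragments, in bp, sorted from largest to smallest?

NheI sites (GCTAGC) start at positions 20, 27, 48, 112.
NheI cuts after the first base of each site, so after positions 20, 27, 48, 112.
BamHI sites (GGATCC) start at positions 121, 188.
BamHI cuts after the first base of each site, so after positions 121, 188.
Combined cut positions: 20, 27, 48, 112, 121, 188.
Linear molecule, 6 cuts → 7 fragments:
  1–20 → 20 bp
  21–27 → 7 bp
  28–48 → 21 bp
  49–112 → 64 bp
  113–121 → 9 bp
  122–188 → 67 bp
  189–195 → 7 bp
Sorted largest to smallest: 67, 64, 21, 20, 9, 7, 7 bp.

67, 64, 21, 20, 9, 7, 7 bp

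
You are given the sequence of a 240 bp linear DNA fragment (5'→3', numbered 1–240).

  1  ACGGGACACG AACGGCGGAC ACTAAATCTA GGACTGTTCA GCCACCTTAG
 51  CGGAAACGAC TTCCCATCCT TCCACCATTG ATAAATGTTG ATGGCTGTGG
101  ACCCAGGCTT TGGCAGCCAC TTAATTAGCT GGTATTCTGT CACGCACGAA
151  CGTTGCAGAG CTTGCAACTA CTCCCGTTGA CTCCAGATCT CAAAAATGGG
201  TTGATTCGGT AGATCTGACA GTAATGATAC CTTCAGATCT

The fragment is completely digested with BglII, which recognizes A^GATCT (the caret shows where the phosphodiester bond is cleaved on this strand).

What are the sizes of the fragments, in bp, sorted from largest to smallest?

185, 26, 24, 5 bp

BglII sites (AGATCT) start at positions 185, 211, 235.
BglII cuts after the first base of each site, so after positions 185, 211, 235.
Linear molecule, 3 cuts → 4 fragments:
  1–185 → 185 bp
  186–211 → 26 bp
  212–235 → 24 bp
  236–240 → 5 bp
Sorted largest to smallest: 185, 26, 24, 5 bp.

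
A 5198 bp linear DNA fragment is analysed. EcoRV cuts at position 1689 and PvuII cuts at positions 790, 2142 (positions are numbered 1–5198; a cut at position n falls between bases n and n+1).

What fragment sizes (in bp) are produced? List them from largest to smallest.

Combined cut positions (sorted): 790, 1689, 2142.
Linear molecule, 3 cuts → 4 fragments:
  790 − 0 = 790 bp
  1689 − 790 = 899 bp
  2142 − 1689 = 453 bp
  5198 − 2142 = 3056 bp
Sorted largest to smallest: 3056, 899, 790, 453 bp.

3056, 899, 790, 453 bp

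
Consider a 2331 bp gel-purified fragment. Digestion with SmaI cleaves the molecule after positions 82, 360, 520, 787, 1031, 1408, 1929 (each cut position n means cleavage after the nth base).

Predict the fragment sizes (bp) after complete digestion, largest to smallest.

521, 402, 377, 278, 267, 244, 160, 82 bp

Linear molecule, 7 cuts → 8 fragments:
  82 − 0 = 82 bp
  360 − 82 = 278 bp
  520 − 360 = 160 bp
  787 − 520 = 267 bp
  1031 − 787 = 244 bp
  1408 − 1031 = 377 bp
  1929 − 1408 = 521 bp
  2331 − 1929 = 402 bp
Sorted largest to smallest: 521, 402, 377, 278, 267, 244, 160, 82 bp.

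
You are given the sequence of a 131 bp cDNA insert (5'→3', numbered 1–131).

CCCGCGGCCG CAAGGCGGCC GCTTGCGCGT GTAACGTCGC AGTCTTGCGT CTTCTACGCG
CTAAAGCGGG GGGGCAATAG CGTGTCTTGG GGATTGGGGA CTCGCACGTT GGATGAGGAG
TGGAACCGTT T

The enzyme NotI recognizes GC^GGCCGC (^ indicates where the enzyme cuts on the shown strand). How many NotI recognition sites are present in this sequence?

2

GCGGCCGC occurs starting at positions 4, 15.
NotI cuts at 2 sites.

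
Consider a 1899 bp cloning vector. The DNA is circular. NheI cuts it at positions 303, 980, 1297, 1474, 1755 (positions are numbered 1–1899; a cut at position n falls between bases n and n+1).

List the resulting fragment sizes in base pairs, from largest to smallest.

677, 447, 317, 281, 177 bp

Circular molecule, 5 cuts → 5 fragments:
  980 − 303 = 677 bp
  1297 − 980 = 317 bp
  1474 − 1297 = 177 bp
  1755 − 1474 = 281 bp
  wrap: 1899 − 1755 + 303 = 447 bp
Sorted largest to smallest: 677, 447, 317, 281, 177 bp.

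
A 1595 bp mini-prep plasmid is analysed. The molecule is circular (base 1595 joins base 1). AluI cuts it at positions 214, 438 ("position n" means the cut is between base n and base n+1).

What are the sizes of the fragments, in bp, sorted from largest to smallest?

Circular molecule, 2 cuts → 2 fragments:
  438 − 214 = 224 bp
  wrap: 1595 − 438 + 214 = 1371 bp
Sorted largest to smallest: 1371, 224 bp.

1371, 224 bp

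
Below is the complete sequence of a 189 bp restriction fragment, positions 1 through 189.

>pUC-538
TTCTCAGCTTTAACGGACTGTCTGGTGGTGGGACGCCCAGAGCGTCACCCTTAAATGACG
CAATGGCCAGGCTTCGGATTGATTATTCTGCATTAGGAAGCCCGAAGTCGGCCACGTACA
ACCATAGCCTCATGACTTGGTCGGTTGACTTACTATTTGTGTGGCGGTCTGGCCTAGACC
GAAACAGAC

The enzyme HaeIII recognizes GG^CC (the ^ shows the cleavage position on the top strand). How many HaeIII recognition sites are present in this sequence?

GGCC occurs starting at positions 65, 110, 171.
HaeIII cuts at 3 sites.

3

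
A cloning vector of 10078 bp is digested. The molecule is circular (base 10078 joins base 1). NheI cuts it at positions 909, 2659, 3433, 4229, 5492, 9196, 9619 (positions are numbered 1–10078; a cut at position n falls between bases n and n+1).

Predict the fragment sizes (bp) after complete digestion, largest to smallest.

3704, 1750, 1368, 1263, 796, 774, 423 bp

Circular molecule, 7 cuts → 7 fragments:
  2659 − 909 = 1750 bp
  3433 − 2659 = 774 bp
  4229 − 3433 = 796 bp
  5492 − 4229 = 1263 bp
  9196 − 5492 = 3704 bp
  9619 − 9196 = 423 bp
  wrap: 10078 − 9619 + 909 = 1368 bp
Sorted largest to smallest: 3704, 1750, 1368, 1263, 796, 774, 423 bp.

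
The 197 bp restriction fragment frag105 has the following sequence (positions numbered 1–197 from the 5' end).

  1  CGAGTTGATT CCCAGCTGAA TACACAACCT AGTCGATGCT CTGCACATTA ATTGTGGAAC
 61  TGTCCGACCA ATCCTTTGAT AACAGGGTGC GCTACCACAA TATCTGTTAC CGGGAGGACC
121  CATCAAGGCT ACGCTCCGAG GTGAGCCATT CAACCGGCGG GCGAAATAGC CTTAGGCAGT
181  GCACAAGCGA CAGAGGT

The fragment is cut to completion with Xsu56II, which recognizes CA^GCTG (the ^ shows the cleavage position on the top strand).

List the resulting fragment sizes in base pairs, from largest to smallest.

The Xsu56II site (CAGCTG) starts at position 13.
Xsu56II cuts after base 2 of each site, so after position 14.
Linear molecule, 1 cut → 2 fragments:
  1–14 → 14 bp
  15–197 → 183 bp
Sorted largest to smallest: 183, 14 bp.

183, 14 bp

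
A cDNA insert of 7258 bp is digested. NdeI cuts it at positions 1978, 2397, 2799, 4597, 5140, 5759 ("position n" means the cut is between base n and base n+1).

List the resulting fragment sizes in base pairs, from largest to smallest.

1978, 1798, 1499, 619, 543, 419, 402 bp

Linear molecule, 6 cuts → 7 fragments:
  1978 − 0 = 1978 bp
  2397 − 1978 = 419 bp
  2799 − 2397 = 402 bp
  4597 − 2799 = 1798 bp
  5140 − 4597 = 543 bp
  5759 − 5140 = 619 bp
  7258 − 5759 = 1499 bp
Sorted largest to smallest: 1978, 1798, 1499, 619, 543, 419, 402 bp.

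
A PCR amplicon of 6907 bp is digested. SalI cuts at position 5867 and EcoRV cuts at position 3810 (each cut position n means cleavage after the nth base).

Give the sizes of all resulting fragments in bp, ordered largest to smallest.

3810, 2057, 1040 bp

Combined cut positions (sorted): 3810, 5867.
Linear molecule, 2 cuts → 3 fragments:
  3810 − 0 = 3810 bp
  5867 − 3810 = 2057 bp
  6907 − 5867 = 1040 bp
Sorted largest to smallest: 3810, 2057, 1040 bp.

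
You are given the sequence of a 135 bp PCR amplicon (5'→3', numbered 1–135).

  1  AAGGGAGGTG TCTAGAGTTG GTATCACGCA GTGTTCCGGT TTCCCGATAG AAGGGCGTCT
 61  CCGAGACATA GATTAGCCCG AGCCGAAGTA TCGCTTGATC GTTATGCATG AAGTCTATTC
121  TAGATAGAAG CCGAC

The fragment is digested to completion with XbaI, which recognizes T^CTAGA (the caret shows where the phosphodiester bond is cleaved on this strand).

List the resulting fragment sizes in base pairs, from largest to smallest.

108, 16, 11 bp

XbaI sites (TCTAGA) start at positions 11, 119.
XbaI cuts after the first base of each site, so after positions 11, 119.
Linear molecule, 2 cuts → 3 fragments:
  1–11 → 11 bp
  12–119 → 108 bp
  120–135 → 16 bp
Sorted largest to smallest: 108, 16, 11 bp.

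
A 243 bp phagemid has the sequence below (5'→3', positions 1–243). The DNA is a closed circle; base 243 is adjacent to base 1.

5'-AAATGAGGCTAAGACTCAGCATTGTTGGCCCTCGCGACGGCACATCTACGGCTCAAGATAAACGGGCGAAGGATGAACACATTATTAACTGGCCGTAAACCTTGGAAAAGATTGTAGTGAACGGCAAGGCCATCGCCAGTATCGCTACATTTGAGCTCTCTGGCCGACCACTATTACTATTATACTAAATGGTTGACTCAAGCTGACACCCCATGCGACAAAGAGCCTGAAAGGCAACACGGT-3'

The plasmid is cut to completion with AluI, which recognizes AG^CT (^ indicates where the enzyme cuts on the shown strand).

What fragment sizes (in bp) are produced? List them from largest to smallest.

196, 47 bp

AluI sites (AGCT) start at positions 154, 201.
AluI cuts after base 2 of each site, so after positions 155, 202.
Circular molecule, 2 cuts → 2 fragments:
  156–202 → 47 bp
  203–243 then 1–155 → 41 + 155 = 196 bp
Sorted largest to smallest: 196, 47 bp.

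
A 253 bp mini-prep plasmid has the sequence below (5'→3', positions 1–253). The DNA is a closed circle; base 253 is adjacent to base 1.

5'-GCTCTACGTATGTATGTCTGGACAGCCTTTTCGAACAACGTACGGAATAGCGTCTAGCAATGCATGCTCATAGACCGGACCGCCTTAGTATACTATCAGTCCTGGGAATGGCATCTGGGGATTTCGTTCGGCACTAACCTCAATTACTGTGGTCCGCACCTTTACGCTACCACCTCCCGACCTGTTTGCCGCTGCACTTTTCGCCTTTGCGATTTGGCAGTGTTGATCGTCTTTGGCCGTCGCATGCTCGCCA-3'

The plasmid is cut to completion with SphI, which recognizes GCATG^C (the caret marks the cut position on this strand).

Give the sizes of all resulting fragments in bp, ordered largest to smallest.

180, 73 bp

SphI sites (GCATGC) start at positions 62, 242.
SphI cuts after base 5 of each site (before the last base), so after positions 66, 246.
Circular molecule, 2 cuts → 2 fragments:
  67–246 → 180 bp
  247–253 then 1–66 → 7 + 66 = 73 bp
Sorted largest to smallest: 180, 73 bp.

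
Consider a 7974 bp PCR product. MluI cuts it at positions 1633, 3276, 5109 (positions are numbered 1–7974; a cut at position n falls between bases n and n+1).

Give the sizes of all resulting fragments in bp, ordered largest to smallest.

2865, 1833, 1643, 1633 bp

Linear molecule, 3 cuts → 4 fragments:
  1633 − 0 = 1633 bp
  3276 − 1633 = 1643 bp
  5109 − 3276 = 1833 bp
  7974 − 5109 = 2865 bp
Sorted largest to smallest: 2865, 1833, 1643, 1633 bp.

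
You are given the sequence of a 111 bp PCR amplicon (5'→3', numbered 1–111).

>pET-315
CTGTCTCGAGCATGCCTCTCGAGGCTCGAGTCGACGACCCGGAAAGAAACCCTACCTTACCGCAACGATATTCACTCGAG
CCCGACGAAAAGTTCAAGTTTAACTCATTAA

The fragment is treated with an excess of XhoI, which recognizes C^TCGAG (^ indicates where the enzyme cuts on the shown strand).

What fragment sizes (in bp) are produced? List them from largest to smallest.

XhoI sites (CTCGAG) start at positions 5, 18, 25, 75.
XhoI cuts after the first base of each site, so after positions 5, 18, 25, 75.
Linear molecule, 4 cuts → 5 fragments:
  1–5 → 5 bp
  6–18 → 13 bp
  19–25 → 7 bp
  26–75 → 50 bp
  76–111 → 36 bp
Sorted largest to smallest: 50, 36, 13, 7, 5 bp.

50, 36, 13, 7, 5 bp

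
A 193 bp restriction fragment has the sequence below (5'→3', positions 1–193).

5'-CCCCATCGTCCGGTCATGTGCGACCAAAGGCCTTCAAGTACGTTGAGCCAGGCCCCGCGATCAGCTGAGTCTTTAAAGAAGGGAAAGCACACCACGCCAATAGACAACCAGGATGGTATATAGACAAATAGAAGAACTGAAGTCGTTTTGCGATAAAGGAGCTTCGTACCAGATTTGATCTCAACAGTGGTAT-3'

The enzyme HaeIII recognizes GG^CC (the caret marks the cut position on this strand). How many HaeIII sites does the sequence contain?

2

GGCC occurs starting at positions 29, 51.
HaeIII cuts at 2 sites.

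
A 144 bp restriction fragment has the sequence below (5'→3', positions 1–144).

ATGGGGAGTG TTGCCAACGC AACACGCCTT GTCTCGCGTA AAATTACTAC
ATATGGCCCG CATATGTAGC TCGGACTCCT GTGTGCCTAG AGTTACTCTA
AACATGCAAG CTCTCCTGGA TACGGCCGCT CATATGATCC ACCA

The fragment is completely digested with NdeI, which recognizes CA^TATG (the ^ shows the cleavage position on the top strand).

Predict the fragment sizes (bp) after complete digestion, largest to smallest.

70, 51, 12, 11 bp

NdeI sites (CATATG) start at positions 50, 61, 131.
NdeI cuts after base 2 of each site, so after positions 51, 62, 132.
Linear molecule, 3 cuts → 4 fragments:
  1–51 → 51 bp
  52–62 → 11 bp
  63–132 → 70 bp
  133–144 → 12 bp
Sorted largest to smallest: 70, 51, 12, 11 bp.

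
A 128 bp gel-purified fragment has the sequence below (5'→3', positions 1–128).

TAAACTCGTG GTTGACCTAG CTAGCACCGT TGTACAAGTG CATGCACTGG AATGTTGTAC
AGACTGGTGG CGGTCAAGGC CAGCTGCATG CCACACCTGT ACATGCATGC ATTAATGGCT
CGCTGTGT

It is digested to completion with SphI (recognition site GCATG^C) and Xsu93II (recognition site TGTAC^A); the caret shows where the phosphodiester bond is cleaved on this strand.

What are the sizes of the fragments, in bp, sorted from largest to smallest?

35, 30, 19, 16, 12, 9, 7 bp

SphI sites (GCATGC) start at positions 40, 86, 105.
SphI cuts after base 5 of each site (before the last base), so after positions 44, 90, 109.
Xsu93II sites (TGTACA) start at positions 31, 56, 98.
Xsu93II cuts after base 5 of each site (before the last base), so after positions 35, 60, 102.
Combined cut positions: 35, 44, 60, 90, 102, 109.
Linear molecule, 6 cuts → 7 fragments:
  1–35 → 35 bp
  36–44 → 9 bp
  45–60 → 16 bp
  61–90 → 30 bp
  91–102 → 12 bp
  103–109 → 7 bp
  110–128 → 19 bp
Sorted largest to smallest: 35, 30, 19, 16, 12, 9, 7 bp.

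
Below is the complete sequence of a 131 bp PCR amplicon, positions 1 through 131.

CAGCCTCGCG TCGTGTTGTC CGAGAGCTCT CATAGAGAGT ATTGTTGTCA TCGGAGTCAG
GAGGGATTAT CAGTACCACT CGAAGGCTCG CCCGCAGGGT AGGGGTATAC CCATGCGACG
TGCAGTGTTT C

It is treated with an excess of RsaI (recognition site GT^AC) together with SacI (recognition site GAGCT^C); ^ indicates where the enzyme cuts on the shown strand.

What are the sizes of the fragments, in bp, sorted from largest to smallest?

The RsaI site (GTAC) starts at position 73.
RsaI cuts after base 2 of each site, so after position 74.
The SacI site (GAGCTC) starts at position 24.
SacI cuts after base 5 of each site (before the last base), so after position 28.
Combined cut positions: 28, 74.
Linear molecule, 2 cuts → 3 fragments:
  1–28 → 28 bp
  29–74 → 46 bp
  75–131 → 57 bp
Sorted largest to smallest: 57, 46, 28 bp.

57, 46, 28 bp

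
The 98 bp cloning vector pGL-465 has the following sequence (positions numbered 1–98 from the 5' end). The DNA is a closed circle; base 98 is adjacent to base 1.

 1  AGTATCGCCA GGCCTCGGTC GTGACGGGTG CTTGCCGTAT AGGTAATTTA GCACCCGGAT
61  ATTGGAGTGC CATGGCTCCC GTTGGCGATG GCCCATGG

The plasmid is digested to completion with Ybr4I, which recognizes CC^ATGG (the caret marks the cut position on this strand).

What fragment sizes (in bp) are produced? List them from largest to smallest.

Ybr4I sites (CCATGG) start at positions 70, 93.
Ybr4I cuts after base 2 of each site, so after positions 71, 94.
Circular molecule, 2 cuts → 2 fragments:
  72–94 → 23 bp
  95–98 then 1–71 → 4 + 71 = 75 bp
Sorted largest to smallest: 75, 23 bp.

75, 23 bp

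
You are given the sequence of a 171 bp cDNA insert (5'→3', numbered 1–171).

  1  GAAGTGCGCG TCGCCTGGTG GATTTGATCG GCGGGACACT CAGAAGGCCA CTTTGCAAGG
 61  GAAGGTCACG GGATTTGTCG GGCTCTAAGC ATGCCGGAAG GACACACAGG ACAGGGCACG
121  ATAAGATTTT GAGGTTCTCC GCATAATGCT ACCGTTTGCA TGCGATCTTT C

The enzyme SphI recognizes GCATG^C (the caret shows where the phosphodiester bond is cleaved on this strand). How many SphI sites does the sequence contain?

2

GCATGC occurs starting at positions 89, 158.
SphI cuts at 2 sites.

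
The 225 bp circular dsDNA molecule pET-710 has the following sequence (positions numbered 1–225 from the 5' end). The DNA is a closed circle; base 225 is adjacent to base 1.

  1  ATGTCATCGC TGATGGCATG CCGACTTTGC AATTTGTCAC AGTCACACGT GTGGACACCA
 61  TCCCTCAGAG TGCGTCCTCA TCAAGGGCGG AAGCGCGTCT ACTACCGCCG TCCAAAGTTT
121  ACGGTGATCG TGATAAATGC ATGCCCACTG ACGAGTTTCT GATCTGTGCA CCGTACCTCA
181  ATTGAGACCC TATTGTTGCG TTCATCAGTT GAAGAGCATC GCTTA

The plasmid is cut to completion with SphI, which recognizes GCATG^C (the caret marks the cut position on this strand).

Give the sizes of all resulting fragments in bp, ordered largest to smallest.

123, 102 bp

SphI sites (GCATGC) start at positions 16, 139.
SphI cuts after base 5 of each site (before the last base), so after positions 20, 143.
Circular molecule, 2 cuts → 2 fragments:
  21–143 → 123 bp
  144–225 then 1–20 → 82 + 20 = 102 bp
Sorted largest to smallest: 123, 102 bp.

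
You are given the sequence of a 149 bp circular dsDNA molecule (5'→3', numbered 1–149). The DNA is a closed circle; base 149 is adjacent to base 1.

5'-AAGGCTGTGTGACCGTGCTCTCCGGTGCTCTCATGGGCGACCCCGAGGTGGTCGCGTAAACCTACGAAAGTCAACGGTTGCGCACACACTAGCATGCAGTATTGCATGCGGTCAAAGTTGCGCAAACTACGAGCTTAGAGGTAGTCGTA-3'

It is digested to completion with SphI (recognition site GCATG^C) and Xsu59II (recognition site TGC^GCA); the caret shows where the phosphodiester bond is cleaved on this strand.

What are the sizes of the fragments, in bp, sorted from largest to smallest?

SphI sites (GCATGC) start at positions 92, 104.
SphI cuts after base 5 of each site (before the last base), so after positions 96, 108.
Xsu59II sites (TGCGCA) start at positions 79, 119.
Xsu59II cuts after base 3 of each site, so after positions 81, 121.
Combined cut positions: 81, 96, 108, 121.
Circular molecule, 4 cuts → 4 fragments:
  82–96 → 15 bp
  97–108 → 12 bp
  109–121 → 13 bp
  122–149 then 1–81 → 28 + 81 = 109 bp
Sorted largest to smallest: 109, 15, 13, 12 bp.

109, 15, 13, 12 bp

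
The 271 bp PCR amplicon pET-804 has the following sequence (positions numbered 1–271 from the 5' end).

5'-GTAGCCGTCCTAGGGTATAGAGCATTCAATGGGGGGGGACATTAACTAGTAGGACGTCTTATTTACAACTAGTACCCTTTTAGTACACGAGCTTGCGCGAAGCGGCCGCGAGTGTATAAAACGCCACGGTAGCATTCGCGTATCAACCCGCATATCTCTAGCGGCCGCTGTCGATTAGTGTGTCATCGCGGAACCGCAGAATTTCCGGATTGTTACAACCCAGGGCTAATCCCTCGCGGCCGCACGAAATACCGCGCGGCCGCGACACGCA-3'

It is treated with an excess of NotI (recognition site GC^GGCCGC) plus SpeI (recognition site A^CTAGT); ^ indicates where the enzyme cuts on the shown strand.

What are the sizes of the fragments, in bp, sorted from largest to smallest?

75, 59, 45, 35, 23, 20, 14 bp

NotI sites (GCGGCCGC) start at positions 102, 161, 236, 256.
NotI cuts after base 2 of each site, so after positions 103, 162, 237, 257.
SpeI sites (ACTAGT) start at positions 45, 68.
SpeI cuts after the first base of each site, so after positions 45, 68.
Combined cut positions: 45, 68, 103, 162, 237, 257.
Linear molecule, 6 cuts → 7 fragments:
  1–45 → 45 bp
  46–68 → 23 bp
  69–103 → 35 bp
  104–162 → 59 bp
  163–237 → 75 bp
  238–257 → 20 bp
  258–271 → 14 bp
Sorted largest to smallest: 75, 59, 45, 35, 23, 20, 14 bp.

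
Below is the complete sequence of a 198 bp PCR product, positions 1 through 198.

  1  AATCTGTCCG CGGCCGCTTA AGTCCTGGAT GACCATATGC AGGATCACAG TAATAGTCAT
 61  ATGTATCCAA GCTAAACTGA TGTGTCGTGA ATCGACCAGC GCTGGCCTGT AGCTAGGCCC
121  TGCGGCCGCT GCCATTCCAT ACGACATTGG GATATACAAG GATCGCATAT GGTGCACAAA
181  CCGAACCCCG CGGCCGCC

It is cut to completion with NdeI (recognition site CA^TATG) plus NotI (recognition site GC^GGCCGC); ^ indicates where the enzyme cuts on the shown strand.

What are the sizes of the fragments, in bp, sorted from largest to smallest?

64, 44, 24, 24, 24, 11, 7 bp

NdeI sites (CATATG) start at positions 34, 58, 166.
NdeI cuts after base 2 of each site, so after positions 35, 59, 167.
NotI sites (GCGGCCGC) start at positions 10, 122, 190.
NotI cuts after base 2 of each site, so after positions 11, 123, 191.
Combined cut positions: 11, 35, 59, 123, 167, 191.
Linear molecule, 6 cuts → 7 fragments:
  1–11 → 11 bp
  12–35 → 24 bp
  36–59 → 24 bp
  60–123 → 64 bp
  124–167 → 44 bp
  168–191 → 24 bp
  192–198 → 7 bp
Sorted largest to smallest: 64, 44, 24, 24, 24, 11, 7 bp.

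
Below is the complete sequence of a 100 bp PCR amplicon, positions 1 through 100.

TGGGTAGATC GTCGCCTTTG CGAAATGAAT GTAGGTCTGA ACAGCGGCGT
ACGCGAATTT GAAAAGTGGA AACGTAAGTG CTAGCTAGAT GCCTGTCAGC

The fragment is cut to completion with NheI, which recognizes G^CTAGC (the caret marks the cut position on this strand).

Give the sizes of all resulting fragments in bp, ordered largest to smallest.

The NheI site (GCTAGC) starts at position 80.
NheI cuts after the first base of each site, so after position 80.
Linear molecule, 1 cut → 2 fragments:
  1–80 → 80 bp
  81–100 → 20 bp
Sorted largest to smallest: 80, 20 bp.

80, 20 bp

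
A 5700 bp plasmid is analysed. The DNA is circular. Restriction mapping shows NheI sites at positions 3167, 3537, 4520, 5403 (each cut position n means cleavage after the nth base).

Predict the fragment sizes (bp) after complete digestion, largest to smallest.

3464, 983, 883, 370 bp

Circular molecule, 4 cuts → 4 fragments:
  3537 − 3167 = 370 bp
  4520 − 3537 = 983 bp
  5403 − 4520 = 883 bp
  wrap: 5700 − 5403 + 3167 = 3464 bp
Sorted largest to smallest: 3464, 983, 883, 370 bp.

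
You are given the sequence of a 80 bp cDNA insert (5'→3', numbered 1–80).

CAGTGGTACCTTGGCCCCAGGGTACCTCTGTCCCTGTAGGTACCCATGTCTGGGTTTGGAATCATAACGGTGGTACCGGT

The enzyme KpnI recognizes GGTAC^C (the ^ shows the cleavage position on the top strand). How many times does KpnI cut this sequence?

4

GGTACC occurs starting at positions 5, 21, 39, 72.
KpnI cuts at 4 sites.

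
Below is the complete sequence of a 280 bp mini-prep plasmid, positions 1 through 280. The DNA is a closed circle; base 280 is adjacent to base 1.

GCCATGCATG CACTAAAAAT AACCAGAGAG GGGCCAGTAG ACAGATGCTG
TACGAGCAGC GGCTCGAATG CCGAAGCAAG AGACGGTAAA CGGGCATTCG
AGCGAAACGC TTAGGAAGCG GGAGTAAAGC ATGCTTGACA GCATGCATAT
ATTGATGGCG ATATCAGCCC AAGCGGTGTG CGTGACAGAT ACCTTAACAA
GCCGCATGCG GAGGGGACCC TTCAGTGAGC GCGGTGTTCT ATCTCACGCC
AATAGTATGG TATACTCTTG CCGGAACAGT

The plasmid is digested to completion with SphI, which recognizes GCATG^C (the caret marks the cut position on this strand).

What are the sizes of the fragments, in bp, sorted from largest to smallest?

123, 82, 63, 12 bp

SphI sites (GCATGC) start at positions 6, 129, 141, 204.
SphI cuts after base 5 of each site (before the last base), so after positions 10, 133, 145, 208.
Circular molecule, 4 cuts → 4 fragments:
  11–133 → 123 bp
  134–145 → 12 bp
  146–208 → 63 bp
  209–280 then 1–10 → 72 + 10 = 82 bp
Sorted largest to smallest: 123, 82, 63, 12 bp.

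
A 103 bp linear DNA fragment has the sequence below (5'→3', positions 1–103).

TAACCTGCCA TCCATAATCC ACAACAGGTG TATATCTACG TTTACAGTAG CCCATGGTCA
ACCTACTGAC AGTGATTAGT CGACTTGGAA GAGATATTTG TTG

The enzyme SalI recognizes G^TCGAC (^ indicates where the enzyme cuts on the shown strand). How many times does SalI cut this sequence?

1

GTCGAC occurs starting at position 79.
SalI cuts at 1 site.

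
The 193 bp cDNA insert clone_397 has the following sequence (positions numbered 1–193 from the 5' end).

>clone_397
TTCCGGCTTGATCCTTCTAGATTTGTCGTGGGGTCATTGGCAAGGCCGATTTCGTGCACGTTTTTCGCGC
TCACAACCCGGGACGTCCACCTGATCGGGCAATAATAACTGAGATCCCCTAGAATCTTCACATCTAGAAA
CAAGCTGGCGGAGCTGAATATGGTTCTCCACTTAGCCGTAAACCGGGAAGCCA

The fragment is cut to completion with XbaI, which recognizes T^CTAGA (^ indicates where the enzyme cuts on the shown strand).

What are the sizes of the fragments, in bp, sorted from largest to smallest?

XbaI sites (TCTAGA) start at positions 16, 133.
XbaI cuts after the first base of each site, so after positions 16, 133.
Linear molecule, 2 cuts → 3 fragments:
  1–16 → 16 bp
  17–133 → 117 bp
  134–193 → 60 bp
Sorted largest to smallest: 117, 60, 16 bp.

117, 60, 16 bp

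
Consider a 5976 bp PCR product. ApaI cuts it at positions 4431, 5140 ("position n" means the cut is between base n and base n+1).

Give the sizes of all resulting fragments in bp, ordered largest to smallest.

4431, 836, 709 bp

Linear molecule, 2 cuts → 3 fragments:
  4431 − 0 = 4431 bp
  5140 − 4431 = 709 bp
  5976 − 5140 = 836 bp
Sorted largest to smallest: 4431, 836, 709 bp.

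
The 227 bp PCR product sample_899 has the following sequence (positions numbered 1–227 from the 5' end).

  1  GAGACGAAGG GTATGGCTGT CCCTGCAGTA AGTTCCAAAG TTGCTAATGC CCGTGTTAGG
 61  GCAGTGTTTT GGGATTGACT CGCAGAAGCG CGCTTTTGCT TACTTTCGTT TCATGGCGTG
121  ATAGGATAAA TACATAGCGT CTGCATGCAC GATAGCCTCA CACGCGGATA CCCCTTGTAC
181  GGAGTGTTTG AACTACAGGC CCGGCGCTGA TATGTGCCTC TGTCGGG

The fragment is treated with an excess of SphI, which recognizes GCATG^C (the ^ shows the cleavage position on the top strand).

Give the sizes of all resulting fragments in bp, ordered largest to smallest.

147, 80 bp

The SphI site (GCATGC) starts at position 143.
SphI cuts after base 5 of each site (before the last base), so after position 147.
Linear molecule, 1 cut → 2 fragments:
  1–147 → 147 bp
  148–227 → 80 bp
Sorted largest to smallest: 147, 80 bp.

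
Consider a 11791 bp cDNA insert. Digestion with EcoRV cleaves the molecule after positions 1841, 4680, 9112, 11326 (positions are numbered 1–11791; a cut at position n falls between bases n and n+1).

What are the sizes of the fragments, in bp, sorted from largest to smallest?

Linear molecule, 4 cuts → 5 fragments:
  1841 − 0 = 1841 bp
  4680 − 1841 = 2839 bp
  9112 − 4680 = 4432 bp
  11326 − 9112 = 2214 bp
  11791 − 11326 = 465 bp
Sorted largest to smallest: 4432, 2839, 2214, 1841, 465 bp.

4432, 2839, 2214, 1841, 465 bp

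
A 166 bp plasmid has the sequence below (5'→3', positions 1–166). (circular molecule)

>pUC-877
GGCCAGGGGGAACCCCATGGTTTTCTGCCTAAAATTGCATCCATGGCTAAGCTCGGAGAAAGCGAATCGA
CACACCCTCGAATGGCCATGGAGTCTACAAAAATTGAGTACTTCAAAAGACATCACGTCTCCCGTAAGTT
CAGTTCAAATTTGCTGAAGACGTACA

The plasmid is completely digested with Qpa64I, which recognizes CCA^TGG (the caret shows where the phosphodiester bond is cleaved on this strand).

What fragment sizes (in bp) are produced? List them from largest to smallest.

95, 45, 26 bp

Qpa64I sites (CCATGG) start at positions 15, 41, 86.
Qpa64I cuts after base 3 of each site, so after positions 17, 43, 88.
Circular molecule, 3 cuts → 3 fragments:
  18–43 → 26 bp
  44–88 → 45 bp
  89–166 then 1–17 → 78 + 17 = 95 bp
Sorted largest to smallest: 95, 45, 26 bp.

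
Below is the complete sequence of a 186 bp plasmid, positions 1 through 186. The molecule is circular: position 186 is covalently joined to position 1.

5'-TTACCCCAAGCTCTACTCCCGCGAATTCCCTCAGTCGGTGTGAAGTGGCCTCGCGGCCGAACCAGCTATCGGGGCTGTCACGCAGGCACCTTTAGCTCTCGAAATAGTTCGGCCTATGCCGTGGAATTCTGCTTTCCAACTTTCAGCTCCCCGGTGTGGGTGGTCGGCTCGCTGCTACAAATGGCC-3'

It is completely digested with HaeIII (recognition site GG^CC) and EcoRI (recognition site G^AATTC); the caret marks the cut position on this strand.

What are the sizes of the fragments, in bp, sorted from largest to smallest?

HaeIII sites (GGCC) start at positions 47, 55, 111, 183.
HaeIII cuts after base 2 of each site, so after positions 48, 56, 112, 184.
EcoRI sites (GAATTC) start at positions 23, 124.
EcoRI cuts after the first base of each site, so after positions 23, 124.
Combined cut positions: 23, 48, 56, 112, 124, 184.
Circular molecule, 6 cuts → 6 fragments:
  24–48 → 25 bp
  49–56 → 8 bp
  57–112 → 56 bp
  113–124 → 12 bp
  125–184 → 60 bp
  185–186 then 1–23 → 2 + 23 = 25 bp
Sorted largest to smallest: 60, 56, 25, 25, 12, 8 bp.

60, 56, 25, 25, 12, 8 bp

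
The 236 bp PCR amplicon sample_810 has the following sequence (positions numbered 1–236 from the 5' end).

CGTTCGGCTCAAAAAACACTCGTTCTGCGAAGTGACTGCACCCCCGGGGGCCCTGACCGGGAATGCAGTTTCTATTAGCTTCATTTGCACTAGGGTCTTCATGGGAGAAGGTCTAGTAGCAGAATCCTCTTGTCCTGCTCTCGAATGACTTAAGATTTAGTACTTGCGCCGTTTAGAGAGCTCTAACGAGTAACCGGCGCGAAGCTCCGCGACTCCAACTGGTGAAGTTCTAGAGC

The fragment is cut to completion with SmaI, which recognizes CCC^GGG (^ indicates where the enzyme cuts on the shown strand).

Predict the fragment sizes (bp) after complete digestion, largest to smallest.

191, 45 bp

The SmaI site (CCCGGG) starts at position 43.
SmaI cuts after base 3 of each site, so after position 45.
Linear molecule, 1 cut → 2 fragments:
  1–45 → 45 bp
  46–236 → 191 bp
Sorted largest to smallest: 191, 45 bp.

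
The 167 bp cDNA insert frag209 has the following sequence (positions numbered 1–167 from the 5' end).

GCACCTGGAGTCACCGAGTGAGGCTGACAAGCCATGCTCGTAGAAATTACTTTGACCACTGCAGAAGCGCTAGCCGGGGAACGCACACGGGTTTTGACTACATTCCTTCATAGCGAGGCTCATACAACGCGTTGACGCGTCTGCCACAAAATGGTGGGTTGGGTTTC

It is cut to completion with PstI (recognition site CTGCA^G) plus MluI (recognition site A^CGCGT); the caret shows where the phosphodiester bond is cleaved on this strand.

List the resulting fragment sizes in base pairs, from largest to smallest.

The PstI site (CTGCAG) starts at position 59.
PstI cuts after base 5 of each site (before the last base), so after position 63.
MluI sites (ACGCGT) start at positions 127, 135.
MluI cuts after the first base of each site, so after positions 127, 135.
Combined cut positions: 63, 127, 135.
Linear molecule, 3 cuts → 4 fragments:
  1–63 → 63 bp
  64–127 → 64 bp
  128–135 → 8 bp
  136–167 → 32 bp
Sorted largest to smallest: 64, 63, 32, 8 bp.

64, 63, 32, 8 bp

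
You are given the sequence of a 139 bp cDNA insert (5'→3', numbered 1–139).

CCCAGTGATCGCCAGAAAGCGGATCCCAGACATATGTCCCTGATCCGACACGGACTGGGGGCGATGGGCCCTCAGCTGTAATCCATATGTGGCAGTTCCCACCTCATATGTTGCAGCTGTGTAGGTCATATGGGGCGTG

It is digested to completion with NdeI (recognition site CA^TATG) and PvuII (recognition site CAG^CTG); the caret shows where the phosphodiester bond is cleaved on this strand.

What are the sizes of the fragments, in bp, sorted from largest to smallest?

43, 32, 21, 12, 11, 10, 10 bp

NdeI sites (CATATG) start at positions 31, 84, 105, 127.
NdeI cuts after base 2 of each site, so after positions 32, 85, 106, 128.
PvuII sites (CAGCTG) start at positions 73, 114.
PvuII cuts after base 3 of each site, so after positions 75, 116.
Combined cut positions: 32, 75, 85, 106, 116, 128.
Linear molecule, 6 cuts → 7 fragments:
  1–32 → 32 bp
  33–75 → 43 bp
  76–85 → 10 bp
  86–106 → 21 bp
  107–116 → 10 bp
  117–128 → 12 bp
  129–139 → 11 bp
Sorted largest to smallest: 43, 32, 21, 12, 11, 10, 10 bp.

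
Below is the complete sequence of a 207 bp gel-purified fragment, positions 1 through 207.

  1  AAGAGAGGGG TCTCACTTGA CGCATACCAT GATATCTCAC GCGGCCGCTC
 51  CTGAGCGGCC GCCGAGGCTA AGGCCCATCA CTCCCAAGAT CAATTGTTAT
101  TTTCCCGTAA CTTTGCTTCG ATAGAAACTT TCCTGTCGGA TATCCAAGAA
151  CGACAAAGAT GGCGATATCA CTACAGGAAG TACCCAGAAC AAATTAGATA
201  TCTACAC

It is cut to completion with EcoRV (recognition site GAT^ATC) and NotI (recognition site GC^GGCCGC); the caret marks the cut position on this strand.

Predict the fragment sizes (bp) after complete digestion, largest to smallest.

EcoRV sites (GATATC) start at positions 31, 139, 164, 197.
EcoRV cuts after base 3 of each site, so after positions 33, 141, 166, 199.
NotI sites (GCGGCCGC) start at positions 41, 55.
NotI cuts after base 2 of each site, so after positions 42, 56.
Combined cut positions: 33, 42, 56, 141, 166, 199.
Linear molecule, 6 cuts → 7 fragments:
  1–33 → 33 bp
  34–42 → 9 bp
  43–56 → 14 bp
  57–141 → 85 bp
  142–166 → 25 bp
  167–199 → 33 bp
  200–207 → 8 bp
Sorted largest to smallest: 85, 33, 33, 25, 14, 9, 8 bp.

85, 33, 33, 25, 14, 9, 8 bp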